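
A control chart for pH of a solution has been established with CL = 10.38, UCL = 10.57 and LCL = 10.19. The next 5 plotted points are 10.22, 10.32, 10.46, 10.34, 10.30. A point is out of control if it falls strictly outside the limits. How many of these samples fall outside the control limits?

0

All 5 points lie within [10.19, 10.57].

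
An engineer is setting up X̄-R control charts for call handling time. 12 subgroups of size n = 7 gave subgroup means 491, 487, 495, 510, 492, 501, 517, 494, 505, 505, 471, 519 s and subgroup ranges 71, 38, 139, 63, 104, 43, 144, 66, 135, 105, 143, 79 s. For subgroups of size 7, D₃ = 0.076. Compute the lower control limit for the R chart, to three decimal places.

R̄ = (71 + 38 + 139 + 63 + 104 + 43 + 144 + 66 + 135 + 105 + 143 + 79) / 12 = 1130.0000 / 12 = 94.1667
LCL_R = D₃·R̄ = 0.076 × 94.1667 = 7.1567

7.157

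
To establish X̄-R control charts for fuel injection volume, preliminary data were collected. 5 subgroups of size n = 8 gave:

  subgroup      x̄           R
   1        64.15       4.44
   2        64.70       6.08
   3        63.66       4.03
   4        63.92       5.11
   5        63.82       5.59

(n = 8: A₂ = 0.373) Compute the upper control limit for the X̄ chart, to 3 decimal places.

65.934

X̄̄ = (64.15 + 64.70 + 63.66 + 63.92 + 63.82) / 5 = 320.2500 / 5 = 64.0500
R̄ = (4.44 + 6.08 + 4.03 + 5.11 + 5.59) / 5 = 25.2500 / 5 = 5.0500
UCL = X̄̄ + A₂·R̄ = 64.0500 + 0.373 × 5.0500 = 65.9337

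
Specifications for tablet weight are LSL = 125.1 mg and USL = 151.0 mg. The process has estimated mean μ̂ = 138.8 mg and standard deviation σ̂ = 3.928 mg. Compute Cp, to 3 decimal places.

1.099

Cp = (USL − LSL) / (6σ̂) = (151.0 − 125.1) / (6 × 3.928) = 25.9000 / 23.5680 = 1.0989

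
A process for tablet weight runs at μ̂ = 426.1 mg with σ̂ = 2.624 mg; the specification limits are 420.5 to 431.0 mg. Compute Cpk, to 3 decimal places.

Cpu = (USL − μ̂) / (3σ̂) = (431.0 − 426.1) / (3 × 2.624) = 0.6225; Cpl = (μ̂ − LSL) / (3σ̂) = (426.1 − 420.5) / (3 × 2.624) = 0.7114; Cpk = min(Cpu, Cpl) = 0.6225

0.622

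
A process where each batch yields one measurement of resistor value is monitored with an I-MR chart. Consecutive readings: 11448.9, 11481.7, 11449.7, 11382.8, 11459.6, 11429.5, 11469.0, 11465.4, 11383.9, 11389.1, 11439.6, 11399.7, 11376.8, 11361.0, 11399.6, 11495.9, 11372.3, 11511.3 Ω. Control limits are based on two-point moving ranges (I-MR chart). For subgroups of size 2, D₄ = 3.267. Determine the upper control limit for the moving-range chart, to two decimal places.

172.00

Moving ranges: 32.8, 32.0, 66.9, 76.8, 30.1, 39.5, 3.6, 81.5, 5.2, 50.5, 39.9, 22.9, 15.8, 38.6, 96.3, 123.6, 139.0; M̄R̄ = 895.0000 / 17 = 52.6471
UCL_MR = D₄·M̄R̄ = 3.267 × 52.6471 = 171.9979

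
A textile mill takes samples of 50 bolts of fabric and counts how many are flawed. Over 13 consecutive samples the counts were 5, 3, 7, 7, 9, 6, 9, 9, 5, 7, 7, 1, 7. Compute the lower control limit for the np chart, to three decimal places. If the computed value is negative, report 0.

p̄ = Σdᵢ / (k·n) = 82 / (13 × 50) = 0.12615
LCL = np̄ − 3·√(np̄(1−p̄)) = 6.3077 − 3 × 2.3478 = -0.7356 → 0 (negative, so LCL = 0)

0.000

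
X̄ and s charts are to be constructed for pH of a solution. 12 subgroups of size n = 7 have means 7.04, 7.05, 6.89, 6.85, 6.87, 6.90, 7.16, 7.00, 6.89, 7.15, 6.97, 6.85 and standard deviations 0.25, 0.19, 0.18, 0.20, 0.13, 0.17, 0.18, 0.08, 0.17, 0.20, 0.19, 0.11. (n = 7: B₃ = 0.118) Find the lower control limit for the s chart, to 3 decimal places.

0.020

s̄ = (0.25 + 0.19 + 0.18 + 0.20 + 0.13 + 0.17 + 0.18 + 0.08 + 0.17 + 0.20 + 0.19 + 0.11) / 12 = 0.1708
LCL_s = B₃·s̄ = 0.118 × 0.1708 = 0.0202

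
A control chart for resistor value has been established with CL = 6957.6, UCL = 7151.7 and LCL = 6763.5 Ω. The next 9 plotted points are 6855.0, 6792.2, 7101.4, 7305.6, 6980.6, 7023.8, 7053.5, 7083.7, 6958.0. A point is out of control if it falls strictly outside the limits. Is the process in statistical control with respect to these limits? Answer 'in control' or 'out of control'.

Compare each point to [6763.5, 7151.7]: sample 4 = 7305.6 > UCL.

out of control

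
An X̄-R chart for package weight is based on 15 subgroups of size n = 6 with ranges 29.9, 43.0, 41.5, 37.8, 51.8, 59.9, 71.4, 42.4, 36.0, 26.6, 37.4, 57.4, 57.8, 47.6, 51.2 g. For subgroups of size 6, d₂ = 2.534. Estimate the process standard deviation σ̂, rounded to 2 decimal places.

18.20

R̄ = (29.9 + 43.0 + 41.5 + 37.8 + 51.8 + 59.9 + 71.4 + 42.4 + 36.0 + 26.6 + 37.4 + 57.4 + 57.8 + 47.6 + 51.2) / 15 = 46.1133
σ̂ = R̄ / d₂ = 46.1133 / 2.534 = 18.1978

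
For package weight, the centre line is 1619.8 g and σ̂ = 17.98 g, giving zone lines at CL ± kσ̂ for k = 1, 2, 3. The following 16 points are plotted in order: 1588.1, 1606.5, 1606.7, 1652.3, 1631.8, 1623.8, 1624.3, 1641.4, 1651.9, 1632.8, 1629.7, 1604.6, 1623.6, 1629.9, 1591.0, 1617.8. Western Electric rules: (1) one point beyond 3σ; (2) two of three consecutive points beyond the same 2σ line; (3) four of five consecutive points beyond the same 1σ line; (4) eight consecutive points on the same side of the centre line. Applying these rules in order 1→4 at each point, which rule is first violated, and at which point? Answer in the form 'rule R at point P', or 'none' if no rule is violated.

rule 4 at point 11

Zone of each point (C = within 1σ̂, B = 1σ̂–2σ̂, A = 2σ̂–3σ̂, * = beyond 3σ̂; sign = side of CL): 1:-B, 2:-C, 3:-C, 4:+B, 5:+C, 6:+C, 7:+C, 8:+B, 9:+B, 10:+C, 11:+C, 12:-C, 13:+C, 14:+C, 15:-B, 16:-C
Rule 4 (eight consecutive points on the same side of the centre line) is satisfied at point 11.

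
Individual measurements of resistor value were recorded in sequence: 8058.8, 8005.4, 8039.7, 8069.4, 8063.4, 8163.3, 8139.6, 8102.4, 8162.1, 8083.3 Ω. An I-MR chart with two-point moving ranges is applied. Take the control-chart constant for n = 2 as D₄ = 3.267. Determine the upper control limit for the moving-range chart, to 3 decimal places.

153.440

Moving ranges: 53.4, 34.3, 29.7, 6.0, 99.9, 23.7, 37.2, 59.7, 78.8; M̄R̄ = 422.7000 / 9 = 46.9667
UCL_MR = D₄·M̄R̄ = 3.267 × 46.9667 = 153.4401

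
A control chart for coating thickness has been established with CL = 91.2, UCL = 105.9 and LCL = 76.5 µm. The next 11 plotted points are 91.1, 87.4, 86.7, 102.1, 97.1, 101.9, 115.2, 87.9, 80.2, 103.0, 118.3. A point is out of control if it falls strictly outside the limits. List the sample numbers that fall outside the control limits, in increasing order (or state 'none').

Compare each point to [76.5, 105.9]: sample 7 = 115.2 > UCL; sample 11 = 118.3 > UCL.

7, 11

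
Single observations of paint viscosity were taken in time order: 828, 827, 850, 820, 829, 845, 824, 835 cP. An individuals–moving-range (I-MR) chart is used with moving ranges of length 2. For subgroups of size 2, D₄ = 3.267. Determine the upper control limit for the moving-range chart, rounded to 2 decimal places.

Moving ranges: 1, 23, 30, 9, 16, 21, 11; M̄R̄ = 111.0000 / 7 = 15.8571
UCL_MR = D₄·M̄R̄ = 3.267 × 15.8571 = 51.8053

51.81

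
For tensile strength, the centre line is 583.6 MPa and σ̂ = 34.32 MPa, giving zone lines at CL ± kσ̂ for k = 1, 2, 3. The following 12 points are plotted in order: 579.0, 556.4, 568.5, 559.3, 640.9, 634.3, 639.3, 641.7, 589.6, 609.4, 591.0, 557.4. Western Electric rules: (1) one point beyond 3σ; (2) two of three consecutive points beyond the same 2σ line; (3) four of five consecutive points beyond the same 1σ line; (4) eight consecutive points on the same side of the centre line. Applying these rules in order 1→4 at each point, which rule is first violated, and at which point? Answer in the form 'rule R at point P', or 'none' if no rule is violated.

Zone of each point (C = within 1σ̂, B = 1σ̂–2σ̂, A = 2σ̂–3σ̂, * = beyond 3σ̂; sign = side of CL): 1:-C, 2:-C, 3:-C, 4:-C, 5:+B, 6:+B, 7:+B, 8:+B, 9:+C, 10:+C, 11:+C, 12:-C
Rule 3 (four of five consecutive points beyond the same 1σ limit) is satisfied at point 8.

rule 3 at point 8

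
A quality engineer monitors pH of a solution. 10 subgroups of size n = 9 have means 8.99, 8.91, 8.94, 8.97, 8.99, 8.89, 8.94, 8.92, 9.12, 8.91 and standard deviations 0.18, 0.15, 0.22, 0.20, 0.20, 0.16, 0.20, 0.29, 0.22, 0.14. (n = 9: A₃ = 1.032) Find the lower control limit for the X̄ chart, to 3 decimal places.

8.756

X̄̄ = (8.99 + 8.91 + 8.94 + 8.97 + 8.99 + 8.89 + 8.94 + 8.92 + 9.12 + 8.91) / 10 = 8.9580
s̄ = (0.18 + 0.15 + 0.22 + 0.20 + 0.20 + 0.16 + 0.20 + 0.29 + 0.22 + 0.14) / 10 = 0.1960
LCL = X̄̄ − A₃·s̄ = 8.9580 − 1.032 × 0.1960 = 8.7557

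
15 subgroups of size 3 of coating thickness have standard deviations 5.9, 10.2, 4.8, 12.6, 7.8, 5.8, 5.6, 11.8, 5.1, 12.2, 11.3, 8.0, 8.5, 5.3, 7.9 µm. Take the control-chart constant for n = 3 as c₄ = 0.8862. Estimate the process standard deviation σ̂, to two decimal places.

9.24

s̄ = (5.9 + 10.2 + 4.8 + 12.6 + 7.8 + 5.8 + 5.6 + 11.8 + 5.1 + 12.2 + 11.3 + 8.0 + 8.5 + 5.3 + 7.9) / 15 = 8.1867
σ̂ = s̄ / c₄ = 8.1867 / 0.8862 = 9.2379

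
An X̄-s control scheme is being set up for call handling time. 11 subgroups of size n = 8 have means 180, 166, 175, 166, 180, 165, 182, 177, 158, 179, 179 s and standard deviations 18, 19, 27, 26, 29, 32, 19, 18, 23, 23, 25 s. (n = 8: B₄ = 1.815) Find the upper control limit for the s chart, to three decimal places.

s̄ = (18 + 19 + 27 + 26 + 29 + 32 + 19 + 18 + 23 + 23 + 25) / 11 = 23.5455
UCL_s = B₄·s̄ = 1.815 × 23.5455 = 42.7350

42.735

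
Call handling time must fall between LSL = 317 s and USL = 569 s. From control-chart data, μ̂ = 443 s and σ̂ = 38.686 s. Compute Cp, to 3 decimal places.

1.086

Cp = (USL − LSL) / (6σ̂) = (569 − 317) / (6 × 38.686) = 252.0000 / 232.1160 = 1.0857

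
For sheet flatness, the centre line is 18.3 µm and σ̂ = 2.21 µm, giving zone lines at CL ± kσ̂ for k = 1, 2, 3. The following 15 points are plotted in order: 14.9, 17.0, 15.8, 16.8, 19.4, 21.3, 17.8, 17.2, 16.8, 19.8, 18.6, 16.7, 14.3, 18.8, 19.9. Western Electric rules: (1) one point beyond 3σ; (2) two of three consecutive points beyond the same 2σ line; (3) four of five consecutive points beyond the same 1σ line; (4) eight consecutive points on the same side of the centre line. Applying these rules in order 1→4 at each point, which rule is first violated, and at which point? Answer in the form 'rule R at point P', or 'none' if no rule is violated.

none

Zone of each point (C = within 1σ̂, B = 1σ̂–2σ̂, A = 2σ̂–3σ̂, * = beyond 3σ̂; sign = side of CL): 1:-B, 2:-C, 3:-B, 4:-C, 5:+C, 6:+B, 7:-C, 8:-C, 9:-C, 10:+C, 11:+C, 12:-C, 13:-B, 14:+C, 15:+C
No rule fires across all 15 points.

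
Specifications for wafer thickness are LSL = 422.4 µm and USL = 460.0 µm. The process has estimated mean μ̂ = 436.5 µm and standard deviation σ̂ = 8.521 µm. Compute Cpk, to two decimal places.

Cpu = (USL − μ̂) / (3σ̂) = (460.0 − 436.5) / (3 × 8.521) = 0.9193; Cpl = (μ̂ − LSL) / (3σ̂) = (436.5 − 422.4) / (3 × 8.521) = 0.5516; Cpk = min(Cpu, Cpl) = 0.5516

0.55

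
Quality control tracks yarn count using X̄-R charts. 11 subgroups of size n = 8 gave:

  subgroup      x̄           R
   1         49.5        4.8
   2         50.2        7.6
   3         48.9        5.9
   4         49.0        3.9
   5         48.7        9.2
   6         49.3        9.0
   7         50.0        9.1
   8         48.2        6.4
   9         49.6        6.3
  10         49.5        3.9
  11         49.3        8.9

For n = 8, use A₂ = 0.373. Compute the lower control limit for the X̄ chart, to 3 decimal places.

X̄̄ = (49.5 + 50.2 + 48.9 + 49.0 + 48.7 + 49.3 + 50.0 + 48.2 + 49.6 + 49.5 + 49.3) / 11 = 542.2000 / 11 = 49.2909
R̄ = (4.8 + 7.6 + 5.9 + 3.9 + 9.2 + 9.0 + 9.1 + 6.4 + 6.3 + 3.9 + 8.9) / 11 = 75.0000 / 11 = 6.8182
LCL = X̄̄ − A₂·R̄ = 49.2909 − 0.373 × 6.8182 = 46.7477

46.748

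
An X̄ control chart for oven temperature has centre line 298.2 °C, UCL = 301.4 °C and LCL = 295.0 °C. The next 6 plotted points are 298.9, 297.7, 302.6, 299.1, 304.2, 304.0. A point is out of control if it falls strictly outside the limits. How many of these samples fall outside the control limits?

Compare each point to [295.0, 301.4]: sample 3 = 302.6 > UCL; sample 5 = 304.2 > UCL; sample 6 = 304.0 > UCL.

3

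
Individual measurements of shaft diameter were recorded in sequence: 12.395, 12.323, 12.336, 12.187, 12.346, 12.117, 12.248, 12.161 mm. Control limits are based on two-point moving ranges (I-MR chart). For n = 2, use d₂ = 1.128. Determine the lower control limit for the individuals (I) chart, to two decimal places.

11.94

X̄ = (12.395 + 12.323 + 12.336 + 12.187 + 12.346 + 12.117 + 12.248 + 12.161) / 8 = 12.2641
Moving ranges: 0.072, 0.013, 0.149, 0.159, 0.229, 0.131, 0.087; M̄R̄ = 0.8400 / 7 = 0.1200
LCL = X̄ − 3·M̄R̄/d₂ = 12.2641 − 3 × 0.1200 / 1.128 = 11.9450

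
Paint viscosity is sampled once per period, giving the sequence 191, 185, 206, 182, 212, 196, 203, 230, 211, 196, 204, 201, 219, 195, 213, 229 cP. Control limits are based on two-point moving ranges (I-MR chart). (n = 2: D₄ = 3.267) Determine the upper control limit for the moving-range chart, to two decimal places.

Moving ranges: 6, 21, 24, 30, 16, 7, 27, 19, 15, 8, 3, 18, 24, 18, 16; M̄R̄ = 252.0000 / 15 = 16.8000
UCL_MR = D₄·M̄R̄ = 3.267 × 16.8000 = 54.8856

54.89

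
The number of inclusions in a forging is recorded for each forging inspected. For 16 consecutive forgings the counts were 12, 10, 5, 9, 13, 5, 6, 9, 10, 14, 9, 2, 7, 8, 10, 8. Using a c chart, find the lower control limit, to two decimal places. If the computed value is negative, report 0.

c̄ = (12 + 10 + 5 + 9 + 13 + 5 + 6 + 9 + 10 + 14 + 9 + 2 + 7 + 8 + 10 + 8) / 16 = 137 / 16 = 8.5625
LCL = c̄ − 3√c̄ = 8.5625 − 3 × 2.9262 = -0.2160 → 0 (cannot be negative)

0.00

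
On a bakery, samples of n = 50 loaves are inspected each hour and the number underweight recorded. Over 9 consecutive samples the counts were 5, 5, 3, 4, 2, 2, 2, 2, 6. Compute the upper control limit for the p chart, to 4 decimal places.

0.1763

p̄ = Σdᵢ / (k·n) = 31 / (9 × 50) = 0.06889
UCL = p̄ + 3·√(p̄(1−p̄)/n) = 0.06889 + 3 × √(0.06889×0.93111/50) = 0.06889 + 3 × 0.03582 = 0.17634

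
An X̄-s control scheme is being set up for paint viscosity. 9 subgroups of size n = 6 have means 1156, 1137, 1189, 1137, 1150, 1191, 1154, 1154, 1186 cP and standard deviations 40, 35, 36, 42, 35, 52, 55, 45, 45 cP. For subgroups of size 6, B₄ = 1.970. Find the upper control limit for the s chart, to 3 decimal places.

84.272

s̄ = (40 + 35 + 36 + 42 + 35 + 52 + 55 + 45 + 45) / 9 = 42.7778
UCL_s = B₄·s̄ = 1.970 × 42.7778 = 84.2722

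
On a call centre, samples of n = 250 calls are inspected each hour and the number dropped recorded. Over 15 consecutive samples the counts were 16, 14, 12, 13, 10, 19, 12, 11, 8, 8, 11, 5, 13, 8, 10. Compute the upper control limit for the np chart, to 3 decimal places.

21.201

p̄ = Σdᵢ / (k·n) = 170 / (15 × 250) = 0.04533
UCL = np̄ + 3·√(np̄(1−p̄)) = 11.3333 + 3 × √(11.3333×0.95467) = 11.3333 + 3 × 3.2893 = 21.2013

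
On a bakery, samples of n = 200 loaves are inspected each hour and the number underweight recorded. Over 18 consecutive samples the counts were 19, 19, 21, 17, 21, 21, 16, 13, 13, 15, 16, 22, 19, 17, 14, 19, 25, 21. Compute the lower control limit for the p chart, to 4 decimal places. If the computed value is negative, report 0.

0.0301

p̄ = Σdᵢ / (k·n) = 328 / (18 × 200) = 0.09111
LCL = p̄ − 3·√(p̄(1−p̄)/n) = 0.09111 − 3 × 0.02035 = 0.03007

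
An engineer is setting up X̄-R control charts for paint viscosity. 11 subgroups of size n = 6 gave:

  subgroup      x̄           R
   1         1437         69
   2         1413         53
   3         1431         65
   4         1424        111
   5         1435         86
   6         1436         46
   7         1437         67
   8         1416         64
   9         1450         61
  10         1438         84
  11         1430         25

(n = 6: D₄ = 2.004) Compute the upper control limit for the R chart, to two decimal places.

133.17

R̄ = (69 + 53 + 65 + 111 + 86 + 46 + 67 + 64 + 61 + 84 + 25) / 11 = 731.0000 / 11 = 66.4545
UCL_R = D₄·R̄ = 2.004 × 66.4545 = 133.1749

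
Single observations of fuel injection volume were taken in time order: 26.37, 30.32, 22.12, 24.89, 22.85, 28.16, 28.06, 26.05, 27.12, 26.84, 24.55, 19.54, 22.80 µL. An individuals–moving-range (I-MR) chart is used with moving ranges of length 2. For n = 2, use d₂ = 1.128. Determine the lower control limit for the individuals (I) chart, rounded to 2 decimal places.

X̄ = (26.37 + 30.32 + 22.12 + 24.89 + 22.85 + 28.16 + 28.06 + 26.05 + 27.12 + 26.84 + 24.55 + 19.54 + 22.80) / 13 = 25.3592
Moving ranges: 3.95, 8.20, 2.77, 2.04, 5.31, 0.10, 2.01, 1.07, 0.28, 2.29, 5.01, 3.26; M̄R̄ = 36.2900 / 12 = 3.0242
LCL = X̄ − 3·M̄R̄/d₂ = 25.3592 − 3 × 3.0242 / 1.128 = 17.3162

17.32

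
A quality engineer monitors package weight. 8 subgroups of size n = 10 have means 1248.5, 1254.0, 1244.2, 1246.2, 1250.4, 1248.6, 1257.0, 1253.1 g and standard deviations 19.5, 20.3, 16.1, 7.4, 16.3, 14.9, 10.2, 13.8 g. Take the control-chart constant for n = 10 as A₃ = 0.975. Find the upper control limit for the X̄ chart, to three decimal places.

X̄̄ = (1248.5 + 1254.0 + 1244.2 + 1246.2 + 1250.4 + 1248.6 + 1257.0 + 1253.1) / 8 = 1250.2500
s̄ = (19.5 + 20.3 + 16.1 + 7.4 + 16.3 + 14.9 + 10.2 + 13.8) / 8 = 14.8125
UCL = X̄̄ + A₃·s̄ = 1250.2500 + 0.975 × 14.8125 = 1264.6922

1264.692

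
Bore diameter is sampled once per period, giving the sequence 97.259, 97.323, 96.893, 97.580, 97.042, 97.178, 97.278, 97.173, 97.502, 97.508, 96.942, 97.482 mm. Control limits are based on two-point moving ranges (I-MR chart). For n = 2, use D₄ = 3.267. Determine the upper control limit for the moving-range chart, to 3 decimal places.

Moving ranges: 0.064, 0.430, 0.687, 0.538, 0.136, 0.100, 0.105, 0.329, 0.006, 0.566, 0.540; M̄R̄ = 3.5010 / 11 = 0.3183
UCL_MR = D₄·M̄R̄ = 3.267 × 0.3183 = 1.0398

1.040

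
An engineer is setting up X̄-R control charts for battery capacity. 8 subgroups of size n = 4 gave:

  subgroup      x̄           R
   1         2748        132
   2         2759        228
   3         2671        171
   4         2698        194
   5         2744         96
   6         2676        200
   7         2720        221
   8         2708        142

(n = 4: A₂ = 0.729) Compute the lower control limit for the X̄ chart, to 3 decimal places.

2589.383

X̄̄ = (2748 + 2759 + 2671 + 2698 + 2744 + 2676 + 2720 + 2708) / 8 = 21724.0000 / 8 = 2715.5000
R̄ = (132 + 228 + 171 + 194 + 96 + 200 + 221 + 142) / 8 = 1384.0000 / 8 = 173.0000
LCL = X̄̄ − A₂·R̄ = 2715.5000 − 0.729 × 173.0000 = 2589.3830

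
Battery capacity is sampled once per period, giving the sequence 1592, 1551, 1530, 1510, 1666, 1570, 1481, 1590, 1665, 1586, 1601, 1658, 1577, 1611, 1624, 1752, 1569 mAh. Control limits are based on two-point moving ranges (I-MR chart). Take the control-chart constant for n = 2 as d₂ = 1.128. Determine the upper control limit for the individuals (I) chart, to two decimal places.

1795.03

X̄ = (1592 + 1551 + 1530 + 1510 + 1666 + 1570 + 1481 + 1590 + 1665 + 1586 + 1601 + 1658 + 1577 + 1611 + 1624 + 1752 + 1569) / 17 = 1596.0588
Moving ranges: 41, 21, 20, 156, 96, 89, 109, 75, 79, 15, 57, 81, 34, 13, 128, 183; M̄R̄ = 1197.0000 / 16 = 74.8125
UCL = X̄ + 3·M̄R̄/d₂ = 1596.0588 + 3 × 74.8125 / 1.128 = 1795.0282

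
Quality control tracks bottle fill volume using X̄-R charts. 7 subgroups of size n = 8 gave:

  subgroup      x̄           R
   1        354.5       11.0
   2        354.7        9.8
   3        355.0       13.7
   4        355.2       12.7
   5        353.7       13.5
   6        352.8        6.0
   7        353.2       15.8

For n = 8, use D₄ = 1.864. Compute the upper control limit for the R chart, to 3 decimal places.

21.969

R̄ = (11.0 + 9.8 + 13.7 + 12.7 + 13.5 + 6.0 + 15.8) / 7 = 82.5000 / 7 = 11.7857
UCL_R = D₄·R̄ = 1.864 × 11.7857 = 21.9686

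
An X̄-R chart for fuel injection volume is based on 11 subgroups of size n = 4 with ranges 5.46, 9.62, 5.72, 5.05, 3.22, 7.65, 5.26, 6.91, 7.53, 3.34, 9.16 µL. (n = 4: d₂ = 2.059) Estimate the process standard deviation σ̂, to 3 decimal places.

3.043

R̄ = (5.46 + 9.62 + 5.72 + 5.05 + 3.22 + 7.65 + 5.26 + 6.91 + 7.53 + 3.34 + 9.16) / 11 = 6.2655
σ̂ = R̄ / d₂ = 6.2655 / 2.059 = 3.0430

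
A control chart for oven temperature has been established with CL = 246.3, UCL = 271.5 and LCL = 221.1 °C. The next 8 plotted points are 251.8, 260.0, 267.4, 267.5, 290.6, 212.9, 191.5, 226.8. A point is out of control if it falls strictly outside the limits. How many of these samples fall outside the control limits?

Compare each point to [221.1, 271.5]: sample 5 = 290.6 > UCL; sample 6 = 212.9 < LCL; sample 7 = 191.5 < LCL.

3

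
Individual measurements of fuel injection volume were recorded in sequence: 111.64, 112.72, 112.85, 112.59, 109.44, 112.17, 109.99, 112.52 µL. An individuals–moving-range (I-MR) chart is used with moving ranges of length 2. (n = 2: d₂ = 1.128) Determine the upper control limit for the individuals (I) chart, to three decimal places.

116.322

X̄ = (111.64 + 112.72 + 112.85 + 112.59 + 109.44 + 112.17 + 109.99 + 112.52) / 8 = 111.7400
Moving ranges: 1.08, 0.13, 0.26, 3.15, 2.73, 2.18, 2.53; M̄R̄ = 12.0600 / 7 = 1.7229
UCL = X̄ + 3·M̄R̄/d₂ = 111.7400 + 3 × 1.7229 / 1.128 = 116.3221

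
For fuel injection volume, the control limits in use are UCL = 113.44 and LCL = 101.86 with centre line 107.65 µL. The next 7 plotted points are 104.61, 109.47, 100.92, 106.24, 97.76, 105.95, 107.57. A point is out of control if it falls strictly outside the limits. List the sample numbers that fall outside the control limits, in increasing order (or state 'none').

3, 5

Compare each point to [101.86, 113.44]: sample 3 = 100.92 < LCL; sample 5 = 97.76 < LCL.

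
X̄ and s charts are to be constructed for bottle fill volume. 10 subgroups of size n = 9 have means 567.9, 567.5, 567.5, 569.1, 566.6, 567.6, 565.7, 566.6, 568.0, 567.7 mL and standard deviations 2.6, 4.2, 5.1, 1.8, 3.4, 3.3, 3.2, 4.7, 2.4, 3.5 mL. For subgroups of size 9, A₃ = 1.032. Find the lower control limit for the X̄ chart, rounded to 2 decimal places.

563.89

X̄̄ = (567.9 + 567.5 + 567.5 + 569.1 + 566.6 + 567.6 + 565.7 + 566.6 + 568.0 + 567.7) / 10 = 567.4200
s̄ = (2.6 + 4.2 + 5.1 + 1.8 + 3.4 + 3.3 + 3.2 + 4.7 + 2.4 + 3.5) / 10 = 3.4200
LCL = X̄̄ − A₃·s̄ = 567.4200 − 1.032 × 3.4200 = 563.8906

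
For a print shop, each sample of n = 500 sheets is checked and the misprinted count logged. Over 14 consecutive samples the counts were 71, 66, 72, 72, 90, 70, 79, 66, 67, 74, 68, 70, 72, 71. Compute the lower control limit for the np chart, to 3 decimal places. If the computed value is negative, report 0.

48.448

p̄ = Σdᵢ / (k·n) = 1008 / (14 × 500) = 0.14400
LCL = np̄ − 3·√(np̄(1−p̄)) = 72.0000 − 3 × 7.8506 = 48.4482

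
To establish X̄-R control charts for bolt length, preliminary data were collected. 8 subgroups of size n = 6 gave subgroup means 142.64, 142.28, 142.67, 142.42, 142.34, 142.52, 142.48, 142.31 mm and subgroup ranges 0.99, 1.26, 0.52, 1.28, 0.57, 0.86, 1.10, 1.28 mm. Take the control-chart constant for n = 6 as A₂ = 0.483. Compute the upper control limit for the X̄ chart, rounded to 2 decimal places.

X̄̄ = (142.64 + 142.28 + 142.67 + 142.42 + 142.34 + 142.52 + 142.48 + 142.31) / 8 = 1139.6600 / 8 = 142.4575
R̄ = (0.99 + 1.26 + 0.52 + 1.28 + 0.57 + 0.86 + 1.10 + 1.28) / 8 = 7.8600 / 8 = 0.9825
UCL = X̄̄ + A₂·R̄ = 142.4575 + 0.483 × 0.9825 = 142.9320

142.93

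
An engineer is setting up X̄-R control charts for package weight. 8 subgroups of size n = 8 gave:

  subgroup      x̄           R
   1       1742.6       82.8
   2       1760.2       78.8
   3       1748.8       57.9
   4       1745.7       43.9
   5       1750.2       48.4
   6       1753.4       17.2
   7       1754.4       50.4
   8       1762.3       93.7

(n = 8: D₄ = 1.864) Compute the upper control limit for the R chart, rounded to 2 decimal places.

R̄ = (82.8 + 78.8 + 57.9 + 43.9 + 48.4 + 17.2 + 50.4 + 93.7) / 8 = 473.1000 / 8 = 59.1375
UCL_R = D₄·R̄ = 1.864 × 59.1375 = 110.2323

110.23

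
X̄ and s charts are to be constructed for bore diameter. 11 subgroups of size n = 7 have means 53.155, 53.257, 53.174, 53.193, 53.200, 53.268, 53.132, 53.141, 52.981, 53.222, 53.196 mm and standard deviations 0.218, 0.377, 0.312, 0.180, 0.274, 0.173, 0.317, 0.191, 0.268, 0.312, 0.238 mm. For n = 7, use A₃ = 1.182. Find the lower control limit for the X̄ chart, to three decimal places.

X̄̄ = (53.155 + 53.257 + 53.174 + 53.193 + 53.200 + 53.268 + 53.132 + 53.141 + 52.981 + 53.222 + 53.196) / 11 = 53.1745
s̄ = (0.218 + 0.377 + 0.312 + 0.180 + 0.274 + 0.173 + 0.317 + 0.191 + 0.268 + 0.312 + 0.238) / 11 = 0.2600
LCL = X̄̄ − A₃·s̄ = 53.1745 − 1.182 × 0.2600 = 52.8671

52.867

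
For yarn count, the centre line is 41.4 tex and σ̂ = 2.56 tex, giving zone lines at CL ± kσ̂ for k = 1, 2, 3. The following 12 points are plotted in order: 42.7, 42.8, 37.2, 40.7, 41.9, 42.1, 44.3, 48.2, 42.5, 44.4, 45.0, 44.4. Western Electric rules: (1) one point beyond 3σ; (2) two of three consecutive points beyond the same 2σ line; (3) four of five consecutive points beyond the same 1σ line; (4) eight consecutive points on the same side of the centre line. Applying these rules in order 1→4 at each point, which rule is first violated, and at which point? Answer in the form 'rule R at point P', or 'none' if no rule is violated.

Zone of each point (C = within 1σ̂, B = 1σ̂–2σ̂, A = 2σ̂–3σ̂, * = beyond 3σ̂; sign = side of CL): 1:+C, 2:+C, 3:-B, 4:-C, 5:+C, 6:+C, 7:+B, 8:+A, 9:+C, 10:+B, 11:+B, 12:+B
Rule 3 (four of five consecutive points beyond the same 1σ limit) is satisfied at point 11.

rule 3 at point 11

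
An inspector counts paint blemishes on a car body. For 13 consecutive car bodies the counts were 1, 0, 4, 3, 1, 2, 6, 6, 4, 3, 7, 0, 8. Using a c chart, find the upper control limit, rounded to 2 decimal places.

9.04

c̄ = (1 + 0 + 4 + 3 + 1 + 2 + 6 + 6 + 4 + 3 + 7 + 0 + 8) / 13 = 45 / 13 = 3.4615
UCL = c̄ + 3√c̄ = 3.4615 + 3 × √3.4615 = 3.4615 + 3 × 1.8605 = 9.0431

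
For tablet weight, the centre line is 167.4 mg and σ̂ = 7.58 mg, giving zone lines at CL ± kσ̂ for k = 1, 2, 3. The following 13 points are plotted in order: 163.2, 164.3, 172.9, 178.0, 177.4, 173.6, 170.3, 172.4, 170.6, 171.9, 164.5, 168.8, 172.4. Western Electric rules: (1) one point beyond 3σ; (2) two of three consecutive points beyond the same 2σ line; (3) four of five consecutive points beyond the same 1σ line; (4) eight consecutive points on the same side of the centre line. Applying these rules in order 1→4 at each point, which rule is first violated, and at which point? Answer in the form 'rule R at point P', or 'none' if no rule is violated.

Zone of each point (C = within 1σ̂, B = 1σ̂–2σ̂, A = 2σ̂–3σ̂, * = beyond 3σ̂; sign = side of CL): 1:-C, 2:-C, 3:+C, 4:+B, 5:+B, 6:+C, 7:+C, 8:+C, 9:+C, 10:+C, 11:-C, 12:+C, 13:+C
Rule 4 (eight consecutive points on the same side of the centre line) is satisfied at point 10.

rule 4 at point 10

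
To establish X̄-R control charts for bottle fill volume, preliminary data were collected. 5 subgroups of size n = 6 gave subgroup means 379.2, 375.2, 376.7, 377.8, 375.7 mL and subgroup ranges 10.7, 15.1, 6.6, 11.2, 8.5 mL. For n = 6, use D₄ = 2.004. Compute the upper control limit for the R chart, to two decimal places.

20.88

R̄ = (10.7 + 15.1 + 6.6 + 11.2 + 8.5) / 5 = 52.1000 / 5 = 10.4200
UCL_R = D₄·R̄ = 2.004 × 10.4200 = 20.8817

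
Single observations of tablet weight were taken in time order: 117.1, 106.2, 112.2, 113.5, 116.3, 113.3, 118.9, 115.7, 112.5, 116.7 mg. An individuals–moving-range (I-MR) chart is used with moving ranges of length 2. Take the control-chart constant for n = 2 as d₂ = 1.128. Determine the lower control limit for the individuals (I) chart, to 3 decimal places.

X̄ = (117.1 + 106.2 + 112.2 + 113.5 + 116.3 + 113.3 + 118.9 + 115.7 + 112.5 + 116.7) / 10 = 114.2400
Moving ranges: 10.9, 6.0, 1.3, 2.8, 3.0, 5.6, 3.2, 3.2, 4.2; M̄R̄ = 40.2000 / 9 = 4.4667
LCL = X̄ − 3·M̄R̄/d₂ = 114.2400 − 3 × 4.4667 / 1.128 = 102.3606

102.361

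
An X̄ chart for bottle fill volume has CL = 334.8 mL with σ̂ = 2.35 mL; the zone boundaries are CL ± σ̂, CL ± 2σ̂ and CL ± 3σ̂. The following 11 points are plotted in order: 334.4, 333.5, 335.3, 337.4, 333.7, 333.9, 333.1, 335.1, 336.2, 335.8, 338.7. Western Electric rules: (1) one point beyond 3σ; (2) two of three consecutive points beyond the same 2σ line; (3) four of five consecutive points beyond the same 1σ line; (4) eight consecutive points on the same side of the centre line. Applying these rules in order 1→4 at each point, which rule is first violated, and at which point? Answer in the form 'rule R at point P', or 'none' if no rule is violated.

none

Zone of each point (C = within 1σ̂, B = 1σ̂–2σ̂, A = 2σ̂–3σ̂, * = beyond 3σ̂; sign = side of CL): 1:-C, 2:-C, 3:+C, 4:+B, 5:-C, 6:-C, 7:-C, 8:+C, 9:+C, 10:+C, 11:+B
No rule fires across all 11 points.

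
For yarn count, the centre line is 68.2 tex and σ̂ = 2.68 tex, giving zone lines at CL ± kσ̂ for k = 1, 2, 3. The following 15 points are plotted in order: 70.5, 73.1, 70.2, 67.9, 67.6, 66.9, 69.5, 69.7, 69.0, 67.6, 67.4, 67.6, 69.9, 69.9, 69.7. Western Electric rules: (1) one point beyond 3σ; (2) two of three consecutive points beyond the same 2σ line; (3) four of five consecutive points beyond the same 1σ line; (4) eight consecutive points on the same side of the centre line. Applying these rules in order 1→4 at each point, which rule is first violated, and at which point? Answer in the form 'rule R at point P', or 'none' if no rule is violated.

Zone of each point (C = within 1σ̂, B = 1σ̂–2σ̂, A = 2σ̂–3σ̂, * = beyond 3σ̂; sign = side of CL): 1:+C, 2:+B, 3:+C, 4:-C, 5:-C, 6:-C, 7:+C, 8:+C, 9:+C, 10:-C, 11:-C, 12:-C, 13:+C, 14:+C, 15:+C
No rule fires across all 15 points.

none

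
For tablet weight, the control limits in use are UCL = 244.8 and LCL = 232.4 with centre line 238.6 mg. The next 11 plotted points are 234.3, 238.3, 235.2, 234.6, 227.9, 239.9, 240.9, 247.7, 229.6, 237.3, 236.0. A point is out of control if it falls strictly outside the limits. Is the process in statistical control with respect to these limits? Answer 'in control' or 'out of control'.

out of control

Compare each point to [232.4, 244.8]: sample 5 = 227.9 < LCL; sample 8 = 247.7 > UCL; sample 9 = 229.6 < LCL.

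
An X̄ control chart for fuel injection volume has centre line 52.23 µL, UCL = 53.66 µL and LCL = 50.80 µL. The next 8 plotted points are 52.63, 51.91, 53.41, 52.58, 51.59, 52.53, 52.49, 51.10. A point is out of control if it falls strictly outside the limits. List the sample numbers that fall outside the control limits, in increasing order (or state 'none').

All 8 points lie within [50.80, 53.66].

none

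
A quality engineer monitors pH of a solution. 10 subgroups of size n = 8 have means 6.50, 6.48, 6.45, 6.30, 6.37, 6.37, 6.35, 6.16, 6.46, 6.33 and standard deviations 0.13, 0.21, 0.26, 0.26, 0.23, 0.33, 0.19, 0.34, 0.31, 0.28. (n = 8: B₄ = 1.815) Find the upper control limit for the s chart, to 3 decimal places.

s̄ = (0.13 + 0.21 + 0.26 + 0.26 + 0.23 + 0.33 + 0.19 + 0.34 + 0.31 + 0.28) / 10 = 0.2540
UCL_s = B₄·s̄ = 1.815 × 0.2540 = 0.4610

0.461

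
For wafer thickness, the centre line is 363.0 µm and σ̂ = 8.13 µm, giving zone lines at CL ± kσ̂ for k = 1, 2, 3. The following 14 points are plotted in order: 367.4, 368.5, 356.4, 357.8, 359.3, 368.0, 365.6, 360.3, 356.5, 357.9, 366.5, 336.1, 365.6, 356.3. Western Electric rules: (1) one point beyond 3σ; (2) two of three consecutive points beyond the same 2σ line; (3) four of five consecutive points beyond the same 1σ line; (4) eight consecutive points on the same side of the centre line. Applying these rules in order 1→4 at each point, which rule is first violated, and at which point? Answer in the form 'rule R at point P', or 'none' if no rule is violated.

rule 1 at point 12

Zone of each point (C = within 1σ̂, B = 1σ̂–2σ̂, A = 2σ̂–3σ̂, * = beyond 3σ̂; sign = side of CL): 1:+C, 2:+C, 3:-C, 4:-C, 5:-C, 6:+C, 7:+C, 8:-C, 9:-C, 10:-C, 11:+C, 12:-*, 13:+C, 14:-C
Rule 1 (one point beyond the 3σ limits) is satisfied at point 12.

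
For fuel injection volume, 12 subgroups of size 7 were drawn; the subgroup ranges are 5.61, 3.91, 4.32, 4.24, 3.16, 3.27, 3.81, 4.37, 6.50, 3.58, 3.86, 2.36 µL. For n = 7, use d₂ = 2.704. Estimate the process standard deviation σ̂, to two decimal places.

R̄ = (5.61 + 3.91 + 4.32 + 4.24 + 3.16 + 3.27 + 3.81 + 4.37 + 6.50 + 3.58 + 3.86 + 2.36) / 12 = 4.0825
σ̂ = R̄ / d₂ = 4.0825 / 2.704 = 1.5098

1.51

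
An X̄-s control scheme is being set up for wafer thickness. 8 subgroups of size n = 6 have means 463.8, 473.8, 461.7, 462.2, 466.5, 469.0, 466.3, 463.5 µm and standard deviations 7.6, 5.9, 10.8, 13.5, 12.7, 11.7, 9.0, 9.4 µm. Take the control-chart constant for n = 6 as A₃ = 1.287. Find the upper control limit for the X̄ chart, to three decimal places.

X̄̄ = (463.8 + 473.8 + 461.7 + 462.2 + 466.5 + 469.0 + 466.3 + 463.5) / 8 = 465.8500
s̄ = (7.6 + 5.9 + 10.8 + 13.5 + 12.7 + 11.7 + 9.0 + 9.4) / 8 = 10.0750
UCL = X̄̄ + A₃·s̄ = 465.8500 + 1.287 × 10.0750 = 478.8165

478.817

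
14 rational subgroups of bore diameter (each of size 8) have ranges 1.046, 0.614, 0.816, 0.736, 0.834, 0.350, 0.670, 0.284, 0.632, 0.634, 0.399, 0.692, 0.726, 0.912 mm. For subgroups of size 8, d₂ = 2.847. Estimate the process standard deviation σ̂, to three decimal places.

R̄ = (1.046 + 0.614 + 0.816 + 0.736 + 0.834 + 0.350 + 0.670 + 0.284 + 0.632 + 0.634 + 0.399 + 0.692 + 0.726 + 0.912) / 14 = 0.6675
σ̂ = R̄ / d₂ = 0.6675 / 2.847 = 0.2345

0.234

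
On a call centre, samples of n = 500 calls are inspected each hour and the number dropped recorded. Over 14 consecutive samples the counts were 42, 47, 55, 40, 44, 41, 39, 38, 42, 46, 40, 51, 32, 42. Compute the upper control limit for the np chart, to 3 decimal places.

61.551

p̄ = Σdᵢ / (k·n) = 599 / (14 × 500) = 0.08557
UCL = np̄ + 3·√(np̄(1−p̄)) = 42.7857 + 3 × √(42.7857×0.91443) = 42.7857 + 3 × 6.2550 = 61.5506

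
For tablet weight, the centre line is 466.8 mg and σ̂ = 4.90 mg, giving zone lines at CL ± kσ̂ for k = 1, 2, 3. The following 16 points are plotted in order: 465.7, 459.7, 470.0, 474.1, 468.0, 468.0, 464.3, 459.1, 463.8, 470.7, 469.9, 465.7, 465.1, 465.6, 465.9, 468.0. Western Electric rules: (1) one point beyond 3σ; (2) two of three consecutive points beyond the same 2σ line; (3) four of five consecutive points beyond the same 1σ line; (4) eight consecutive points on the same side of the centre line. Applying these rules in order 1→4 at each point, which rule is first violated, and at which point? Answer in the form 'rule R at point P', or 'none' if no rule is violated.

Zone of each point (C = within 1σ̂, B = 1σ̂–2σ̂, A = 2σ̂–3σ̂, * = beyond 3σ̂; sign = side of CL): 1:-C, 2:-B, 3:+C, 4:+B, 5:+C, 6:+C, 7:-C, 8:-B, 9:-C, 10:+C, 11:+C, 12:-C, 13:-C, 14:-C, 15:-C, 16:+C
No rule fires across all 16 points.

none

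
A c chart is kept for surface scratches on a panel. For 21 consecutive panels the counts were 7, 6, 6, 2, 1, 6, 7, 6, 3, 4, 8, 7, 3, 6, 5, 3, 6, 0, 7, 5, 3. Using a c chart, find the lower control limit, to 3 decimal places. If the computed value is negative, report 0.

c̄ = (7 + 6 + 6 + 2 + 1 + 6 + 7 + 6 + 3 + 4 + 8 + 7 + 3 + 6 + 5 + 3 + 6 + 0 + 7 + 5 + 3) / 21 = 101 / 21 = 4.8095
LCL = c̄ − 3√c̄ = 4.8095 − 3 × 2.1931 = -1.7697 → 0 (cannot be negative)

0.000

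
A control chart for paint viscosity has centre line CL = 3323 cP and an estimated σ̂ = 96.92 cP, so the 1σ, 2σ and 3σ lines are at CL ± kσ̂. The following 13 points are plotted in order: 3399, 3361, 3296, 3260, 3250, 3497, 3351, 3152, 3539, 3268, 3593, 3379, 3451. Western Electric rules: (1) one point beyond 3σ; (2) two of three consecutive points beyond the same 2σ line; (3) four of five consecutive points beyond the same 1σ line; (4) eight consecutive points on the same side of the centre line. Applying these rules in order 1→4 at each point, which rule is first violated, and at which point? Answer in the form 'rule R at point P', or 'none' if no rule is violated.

rule 2 at point 11

Zone of each point (C = within 1σ̂, B = 1σ̂–2σ̂, A = 2σ̂–3σ̂, * = beyond 3σ̂; sign = side of CL): 1:+C, 2:+C, 3:-C, 4:-C, 5:-C, 6:+B, 7:+C, 8:-B, 9:+A, 10:-C, 11:+A, 12:+C, 13:+B
Rule 2 (two of three consecutive points beyond the same 2σ limit) is satisfied at point 11.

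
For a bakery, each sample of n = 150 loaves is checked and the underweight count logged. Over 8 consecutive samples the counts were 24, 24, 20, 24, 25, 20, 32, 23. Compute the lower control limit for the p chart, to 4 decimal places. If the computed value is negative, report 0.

0.0702

p̄ = Σdᵢ / (k·n) = 192 / (8 × 150) = 0.16000
LCL = p̄ − 3·√(p̄(1−p̄)/n) = 0.16000 − 3 × 0.02993 = 0.07020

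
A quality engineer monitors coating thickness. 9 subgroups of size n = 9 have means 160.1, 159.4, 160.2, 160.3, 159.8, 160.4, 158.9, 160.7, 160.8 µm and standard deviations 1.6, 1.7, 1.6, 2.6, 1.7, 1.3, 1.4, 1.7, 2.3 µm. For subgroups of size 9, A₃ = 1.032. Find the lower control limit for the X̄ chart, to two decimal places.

X̄̄ = (160.1 + 159.4 + 160.2 + 160.3 + 159.8 + 160.4 + 158.9 + 160.7 + 160.8) / 9 = 160.0667
s̄ = (1.6 + 1.7 + 1.6 + 2.6 + 1.7 + 1.3 + 1.4 + 1.7 + 2.3) / 9 = 1.7667
LCL = X̄̄ − A₃·s̄ = 160.0667 − 1.032 × 1.7667 = 158.2435

158.24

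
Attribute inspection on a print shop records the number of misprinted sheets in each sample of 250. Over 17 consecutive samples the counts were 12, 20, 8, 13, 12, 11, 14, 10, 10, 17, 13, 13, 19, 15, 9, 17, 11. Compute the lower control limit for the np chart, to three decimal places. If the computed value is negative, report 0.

2.578

p̄ = Σdᵢ / (k·n) = 224 / (17 × 250) = 0.05271
LCL = np̄ − 3·√(np̄(1−p̄)) = 13.1765 − 3 × 3.5330 = 2.5775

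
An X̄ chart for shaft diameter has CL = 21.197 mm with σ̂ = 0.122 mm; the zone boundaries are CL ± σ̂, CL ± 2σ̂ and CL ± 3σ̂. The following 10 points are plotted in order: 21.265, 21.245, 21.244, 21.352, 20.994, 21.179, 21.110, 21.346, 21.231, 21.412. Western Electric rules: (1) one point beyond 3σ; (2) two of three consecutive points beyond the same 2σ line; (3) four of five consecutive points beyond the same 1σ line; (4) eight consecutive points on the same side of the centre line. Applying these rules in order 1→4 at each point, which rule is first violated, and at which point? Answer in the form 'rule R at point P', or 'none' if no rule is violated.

Zone of each point (C = within 1σ̂, B = 1σ̂–2σ̂, A = 2σ̂–3σ̂, * = beyond 3σ̂; sign = side of CL): 1:+C, 2:+C, 3:+C, 4:+B, 5:-B, 6:-C, 7:-C, 8:+B, 9:+C, 10:+B
No rule fires across all 10 points.

none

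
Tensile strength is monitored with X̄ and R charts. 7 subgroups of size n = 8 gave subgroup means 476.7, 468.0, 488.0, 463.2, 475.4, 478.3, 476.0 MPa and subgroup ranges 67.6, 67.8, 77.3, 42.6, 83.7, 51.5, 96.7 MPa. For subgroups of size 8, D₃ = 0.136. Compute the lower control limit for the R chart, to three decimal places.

9.466

R̄ = (67.6 + 67.8 + 77.3 + 42.6 + 83.7 + 51.5 + 96.7) / 7 = 487.2000 / 7 = 69.6000
LCL_R = D₃·R̄ = 0.136 × 69.6000 = 9.4656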